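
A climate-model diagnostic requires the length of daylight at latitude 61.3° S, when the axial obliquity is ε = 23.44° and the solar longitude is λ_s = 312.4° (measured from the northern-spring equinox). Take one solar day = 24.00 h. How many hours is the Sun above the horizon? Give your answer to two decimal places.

Solar declination: sin δ = sin ε · sin λ_s = sin 23.44° × sin 312.4° = -0.29375, so δ = -17.083°.
cos H₀ = −tan φ · tan δ = −tan(-61.3°) × tan(-17.083°) = -0.5613, so H₀ = 2.1668 rad = 124.15°.
Daylight = 2H₀/(2π) × 24.00 h = (2.1668/π) × 24.00 = 16.55 h.

16.55 h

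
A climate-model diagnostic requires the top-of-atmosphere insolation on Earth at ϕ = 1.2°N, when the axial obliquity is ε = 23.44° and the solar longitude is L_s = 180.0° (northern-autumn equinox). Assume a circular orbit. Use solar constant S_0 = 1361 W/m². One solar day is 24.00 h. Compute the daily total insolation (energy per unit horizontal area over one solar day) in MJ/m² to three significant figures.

37.4 MJ/m²

Solar declination: sin δ = sin ε · sin L_s = sin 23.44° × sin 180.0° = 0.00000, so δ = +0.000°.
cos h₀ = −tan(+1.2°) tan(+0.000°) = -0.0000, h₀ = 1.5708 rad.
Bracket: h₀ sin ϕ sin δ + cos ϕ cos δ sin h₀ = 1.5708×0.02094×0.00000 + 0.99978×1.00000×1.00000 = 0.000000 + 0.999780 = 0.999780.
Q̄ = (S_0/π) × [bracket] = (1361/π) × 0.999780 = 433.12 W/m².
Daily total = Q̄ × 24.00 h × 3600 s/h = 433.12 × 24.00 × 3600 / 10⁶ = 37.42 MJ/m².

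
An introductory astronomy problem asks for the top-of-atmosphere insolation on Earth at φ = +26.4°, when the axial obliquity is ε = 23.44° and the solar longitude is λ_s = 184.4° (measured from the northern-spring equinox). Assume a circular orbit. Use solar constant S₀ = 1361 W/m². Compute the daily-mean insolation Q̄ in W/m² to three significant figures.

Solar declination: sin δ = sin ε · sin λ_s = sin 23.44° × sin 184.4° = -0.03052, so δ = -1.749°.
cos H₀ = −tan(+26.4°) tan(-1.749°) = 0.0152, H₀ = 1.5556 rad.
Bracket: H₀ sin φ sin δ + cos φ cos δ sin H₀ = 1.5556×0.44464×-0.03052 + 0.89571×0.99953×0.99989 = -0.021110 + 0.895191 = 0.874081.
Q̄ = (S₀/π) × [bracket] = (1361/π) × 0.874081 = 378.7 W/m².

Q̄ ≈ 379 W/m²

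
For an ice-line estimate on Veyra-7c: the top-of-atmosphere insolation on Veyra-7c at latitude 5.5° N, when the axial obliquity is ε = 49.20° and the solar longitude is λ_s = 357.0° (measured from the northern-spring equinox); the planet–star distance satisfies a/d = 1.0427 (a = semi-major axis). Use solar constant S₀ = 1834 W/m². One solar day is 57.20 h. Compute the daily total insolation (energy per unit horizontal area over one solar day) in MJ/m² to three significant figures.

129 MJ/m²

Solar declination: sin δ = sin ε · sin λ_s = sin 49.20° × sin 357.0° = -0.03962, so δ = -2.271°.
cos H₀ = −tan(+5.5°) tan(-2.271°) = 0.0038, H₀ = 1.5670 rad.
Bracket: H₀ sin φ sin δ + cos φ cos δ sin H₀ = 1.5670×0.09585×-0.03962 + 0.99540×0.99921×0.99999 = -0.005951 + 0.994604 = 0.988653.
Inverse-square distance factor (a/d)² = 1.0427² = 1.087223.
Q̄ = (S₀/π) × 1.087223 × [bracket] = (1834/π) × 1.087223 × 0.988653 = 627.50 W/m².
Daily total = Q̄ × 57.20 h × 3600 s/h = 627.50 × 57.20 × 3600 / 10⁶ = 129.2 MJ/m².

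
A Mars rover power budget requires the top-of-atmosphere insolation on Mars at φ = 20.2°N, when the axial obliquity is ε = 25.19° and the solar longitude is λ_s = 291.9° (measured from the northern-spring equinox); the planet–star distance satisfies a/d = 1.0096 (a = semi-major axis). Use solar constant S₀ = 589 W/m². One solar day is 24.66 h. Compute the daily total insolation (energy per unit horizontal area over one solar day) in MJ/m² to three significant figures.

11.2 MJ/m²

Solar declination: sin δ = sin ε · sin λ_s = sin 25.19° × sin 291.9° = -0.39491, so δ = -23.260°.
cos H₀ = −tan(+20.2°) tan(-23.260°) = 0.1582, H₀ = 1.4120 rad.
Bracket: H₀ sin φ sin δ + cos φ cos δ sin H₀ = 1.4120×0.34530×-0.39491 + 0.93849×0.91872×0.98741 = -0.192544 + 0.851354 = 0.658810.
Inverse-square distance factor (a/d)² = 1.0096² = 1.019292.
Q̄ = (S₀/π) × 1.019292 × [bracket] = (589/π) × 1.019292 × 0.658810 = 125.90 W/m².
Daily total = Q̄ × 24.66 h × 3600 s/h = 125.90 × 24.66 × 3600 / 10⁶ = 11.18 MJ/m².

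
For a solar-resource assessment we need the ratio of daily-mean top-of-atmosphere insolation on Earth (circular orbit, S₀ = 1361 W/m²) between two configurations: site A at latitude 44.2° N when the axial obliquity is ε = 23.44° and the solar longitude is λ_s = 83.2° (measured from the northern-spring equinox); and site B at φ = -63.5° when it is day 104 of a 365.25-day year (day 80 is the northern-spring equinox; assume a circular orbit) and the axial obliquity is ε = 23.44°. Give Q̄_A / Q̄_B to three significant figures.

— Configuration A (φ=+44.2°):
Solar declination: sin δ = sin ε · sin λ_s = sin 23.44° × sin 83.2° = 0.39499, so δ = +23.265°.
cos H₀ = −tan(+44.2°) tan(+23.265°) = -0.4181, H₀ = 2.0022 rad.
Bracket: H₀ sin φ sin δ + cos φ cos δ sin H₀ = 2.0022×0.69717×0.39499 + 0.71691×0.91869×0.90840 = 0.551356 + 0.598289 = 1.149645.
Q̄ = (S₀/π) × [bracket] = (1361/π) × 1.149645 = 498.05 W/m².
— Configuration B (φ=-63.5°):
Solar longitude: λ_s = 360° × (104 − 80)/365.25 = 23.655°.
sin δ = sin 23.44° × sin 23.655° = 0.15960, so δ = +9.184°.
cos H₀ = −tan(-63.5°) tan(+9.184°) = 0.3243, H₀ = 1.2406 rad.
Bracket: H₀ sin φ sin δ + cos φ cos δ sin H₀ = 1.2406×-0.89493×0.15960 + 0.44620×0.98718×0.94596 = -0.177196 + 0.416676 = 0.239480.
Q̄ = (S₀/π) × [bracket] = (1361/π) × 0.239480 = 103.75 W/m².
Ratio Q̄_A / Q̄_B = 498.05 / 103.75 = 4.800.

Q̄_A / Q̄_B ≈ 4.80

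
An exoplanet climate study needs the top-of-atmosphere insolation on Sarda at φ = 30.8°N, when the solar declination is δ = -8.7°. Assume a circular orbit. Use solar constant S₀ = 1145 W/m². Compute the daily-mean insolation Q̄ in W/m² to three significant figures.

Q̄ ≈ 266 W/m²

cos H₀ = −tan(+30.8°) tan(-8.700°) = 0.0912, H₀ = 1.4795 rad.
Bracket: H₀ sin φ sin δ + cos φ cos δ sin H₀ = 1.4795×0.51204×-0.15126 + 0.85896×0.98849×0.99583 = -0.114589 + 0.845533 = 0.730944.
Q̄ = (S₀/π) × [bracket] = (1145/π) × 0.730944 = 266.4 W/m².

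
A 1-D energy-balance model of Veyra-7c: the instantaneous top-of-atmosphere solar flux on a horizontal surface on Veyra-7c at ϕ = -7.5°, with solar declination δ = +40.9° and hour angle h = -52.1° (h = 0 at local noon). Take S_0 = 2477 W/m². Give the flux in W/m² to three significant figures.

929 W/m²

cos θ_z = sin ϕ sin δ + cos ϕ cos δ cos h = -0.085461 + 0.460337 = 0.374876.
Flux = S_0 · cos θ_z = 2477 × 0.374876 = 928.6 W/m².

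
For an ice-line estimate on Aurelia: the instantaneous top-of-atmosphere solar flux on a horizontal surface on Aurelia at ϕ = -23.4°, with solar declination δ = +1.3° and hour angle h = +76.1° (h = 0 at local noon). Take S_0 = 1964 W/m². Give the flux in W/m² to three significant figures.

415 W/m²

cos θ_z = sin ϕ sin δ + cos ϕ cos δ cos h = -0.009010 + 0.220414 = 0.211404.
Flux = S_0 · cos θ_z = 1964 × 0.211404 = 415.2 W/m².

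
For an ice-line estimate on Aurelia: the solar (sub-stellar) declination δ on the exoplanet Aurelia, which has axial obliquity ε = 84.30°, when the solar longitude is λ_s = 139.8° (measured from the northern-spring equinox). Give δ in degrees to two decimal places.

δ = +39.96°

sin δ = sin ε · sin λ_s = sin 84.30° × sin 139.8° = 0.642266.
δ = arcsin(0.642266) = +39.96°.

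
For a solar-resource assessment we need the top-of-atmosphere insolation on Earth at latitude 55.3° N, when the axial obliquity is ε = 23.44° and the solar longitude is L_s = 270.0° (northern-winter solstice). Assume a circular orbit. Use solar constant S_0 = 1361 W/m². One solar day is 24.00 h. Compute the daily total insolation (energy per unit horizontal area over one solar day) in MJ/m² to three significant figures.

4.30 MJ/m²

Solar declination: sin δ = sin ε · sin L_s = sin 23.44° × sin 270.0° = -0.39779, so δ = -23.440°.
cos h₀ = −tan(+55.3°) tan(-23.440°) = 0.6262, h₀ = 0.8942 rad.
Bracket: h₀ sin ϕ sin δ + cos ϕ cos δ sin h₀ = 0.8942×0.82214×-0.39779 + 0.56928×0.91748×0.77970 = -0.292438 + 0.407240 = 0.114802.
Q̄ = (S_0/π) × [bracket] = (1361/π) × 0.114802 = 49.734 W/m².
Daily total = Q̄ × 24.00 h × 3600 s/h = 49.734 × 24.00 × 3600 / 10⁶ = 4.297 MJ/m².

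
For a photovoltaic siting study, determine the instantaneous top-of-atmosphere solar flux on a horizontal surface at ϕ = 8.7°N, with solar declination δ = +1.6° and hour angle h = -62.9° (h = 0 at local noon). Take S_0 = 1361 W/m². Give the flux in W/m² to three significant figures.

618 W/m²

cos θ_z = sin ϕ sin δ + cos ϕ cos δ cos h = 0.004223 + 0.450128 = 0.454351.
Flux = S_0 · cos θ_z = 1361 × 0.454351 = 618.4 W/m².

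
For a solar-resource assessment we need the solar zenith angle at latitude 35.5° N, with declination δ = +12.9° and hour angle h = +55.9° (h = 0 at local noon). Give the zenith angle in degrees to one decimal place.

cos θ_z = sin φ sin δ + cos φ cos δ cos h = 0.129642 + 0.444905 = 0.574547.
θ_z = arccos(0.574547) = 54.9°.

θ_z = 54.9°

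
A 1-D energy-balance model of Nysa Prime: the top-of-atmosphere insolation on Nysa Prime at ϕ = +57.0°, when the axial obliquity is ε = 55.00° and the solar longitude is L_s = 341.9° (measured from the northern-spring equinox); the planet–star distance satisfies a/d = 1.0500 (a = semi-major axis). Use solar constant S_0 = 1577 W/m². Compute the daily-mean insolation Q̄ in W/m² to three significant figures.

Solar declination: sin δ = sin ε · sin L_s = sin 55.00° × sin 341.9° = -0.25449, so δ = -14.743°.
cos h₀ = −tan(+57.0°) tan(-14.743°) = 0.4052, h₀ = 1.1536 rad.
Bracket: h₀ sin ϕ sin δ + cos ϕ cos δ sin h₀ = 1.1536×0.83867×-0.25449 + 0.54464×0.96708×0.91422 = -0.246216 + 0.481529 = 0.235313.
Inverse-square distance factor (a/d)² = 1.0500² = 1.102500.
Q̄ = (S_0/π) × 1.102500 × [bracket] = (1577/π) × 1.102500 × 0.235313 = 130.2 W/m².

Q̄ ≈ 130 W/m²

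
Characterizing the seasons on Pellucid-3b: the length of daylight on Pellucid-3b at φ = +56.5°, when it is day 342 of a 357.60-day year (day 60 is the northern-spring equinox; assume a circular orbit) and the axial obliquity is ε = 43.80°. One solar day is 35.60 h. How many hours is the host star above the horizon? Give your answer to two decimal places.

0.00 h

Solar longitude: λ_s = 360° × (342 − 60)/357.60 = 283.893°.
sin δ = sin 43.80° × sin 283.893° = -0.67190, so δ = -42.214°.
cos H₀ = −tan φ · tan δ = 1.3706 ≥ 1, so the host star never rises (polar night) and H₀ = 0.
Daylight = 2H₀/(2π) × 35.60 h = (0.0000/π) × 35.60 = 0.00 h.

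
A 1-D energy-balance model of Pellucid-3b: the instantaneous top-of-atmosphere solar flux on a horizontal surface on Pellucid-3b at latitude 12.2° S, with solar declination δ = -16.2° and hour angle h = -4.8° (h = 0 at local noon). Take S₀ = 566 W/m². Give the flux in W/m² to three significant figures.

cos θ_z = sin φ sin δ + cos φ cos δ cos h = 0.058958 + 0.935314 = 0.994272.
Flux = S₀ · cos θ_z = 566 × 0.994272 = 562.8 W/m².

563 W/m²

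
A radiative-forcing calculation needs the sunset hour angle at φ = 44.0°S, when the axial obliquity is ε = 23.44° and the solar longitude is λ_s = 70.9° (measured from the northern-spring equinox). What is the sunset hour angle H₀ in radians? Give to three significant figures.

Solar declination: sin δ = sin ε · sin λ_s = sin 23.44° × sin 70.9° = 0.37589, so δ = +22.079°.
cos H₀ = −tan φ · tan δ = −tan(-44.0°) × tan(+22.079°) = 0.3917, so H₀ = 1.1683 rad = 66.94°.

H₀ = 1.17 rad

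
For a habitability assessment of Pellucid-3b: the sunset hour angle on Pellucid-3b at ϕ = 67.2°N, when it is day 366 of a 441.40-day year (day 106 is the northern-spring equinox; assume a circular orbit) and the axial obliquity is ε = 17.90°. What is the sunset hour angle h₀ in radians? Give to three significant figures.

h₀ = 1.17 rad

Solar longitude: L_s = 360° × (366 − 106)/441.40 = 212.053°.
sin δ = sin 17.90° × sin 212.053° = -0.16311, so δ = -9.388°.
cos h₀ = −tan ϕ · tan δ = −tan(+67.2°) × tan(-9.388°) = 0.3933, so h₀ = 1.1666 rad = 66.84°.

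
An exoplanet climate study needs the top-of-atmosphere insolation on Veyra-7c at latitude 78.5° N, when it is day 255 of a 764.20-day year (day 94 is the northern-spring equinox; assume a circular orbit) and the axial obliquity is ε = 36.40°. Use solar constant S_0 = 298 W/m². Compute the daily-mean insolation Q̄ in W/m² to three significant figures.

Q̄ ≈ 168 W/m²

Solar longitude: L_s = 360° × (255 − 94)/764.20 = 75.844°.
sin δ = sin 36.40° × sin 75.844° = 0.57540, so δ = +35.128°.
cos h₀ = −tan(+78.5°) tan(+35.128°) = -3.4580 ≤ −1 ⇒ polar day, h₀ = π.
Bracket: h₀ sin ϕ sin δ + cos ϕ cos δ sin h₀ = 3.1416×0.97992×0.57540 + 0.19937×0.81787×0.00000 = 1.771378 + 0.000000 = 1.771378.
Q̄ = (S_0/π) × [bracket] = (298/π) × 1.771378 = 168.0 W/m².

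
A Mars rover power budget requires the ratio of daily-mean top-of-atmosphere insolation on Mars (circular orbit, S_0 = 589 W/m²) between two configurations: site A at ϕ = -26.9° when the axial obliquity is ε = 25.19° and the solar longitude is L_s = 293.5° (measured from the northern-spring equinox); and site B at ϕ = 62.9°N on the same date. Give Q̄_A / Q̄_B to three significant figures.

Q̄_A / Q̄_B ≈ 39.4

— Configuration A (ϕ=-26.9°):
Solar declination: sin δ = sin ε · sin L_s = sin 25.19° × sin 293.5° = -0.39032, so δ = -22.974°.
cos h₀ = −tan(-26.9°) tan(-22.974°) = -0.2151, h₀ = 1.7876 rad.
Bracket: h₀ sin ϕ sin δ + cos ϕ cos δ sin h₀ = 1.7876×-0.45243×-0.39032 + 0.89180×0.92068×0.97660 = 0.315677 + 0.801850 = 1.117527.
Q̄ = (S_0/π) × [bracket] = (589/π) × 1.117527 = 209.52 W/m².
— Configuration B (ϕ=+62.9°):
cos h₀ = −tan(+62.9°) tan(-22.974°) = 0.8285, h₀ = 0.5944 rad.
Bracket: h₀ sin ϕ sin δ + cos ϕ cos δ sin h₀ = 0.5944×0.89021×-0.39032 + 0.45554×0.92068×0.56004 = -0.206534 + 0.234884 = 0.028350.
Q̄ = (S_0/π) × [bracket] = (589/π) × 0.028350 = 5.3152 W/m².
Ratio Q̄_A / Q̄_B = 209.52 / 5.3152 = 39.42.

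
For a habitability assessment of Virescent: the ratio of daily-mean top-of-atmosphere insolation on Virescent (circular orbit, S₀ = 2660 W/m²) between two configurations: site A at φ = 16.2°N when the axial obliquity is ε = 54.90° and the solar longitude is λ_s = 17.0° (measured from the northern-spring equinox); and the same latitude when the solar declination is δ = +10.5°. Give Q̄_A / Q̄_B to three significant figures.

Q̄_A / Q̄_B ≈ 1.01

— Configuration A (φ=+16.2°):
Solar declination: sin δ = sin ε · sin λ_s = sin 54.90° × sin 17.0° = 0.23920, so δ = +13.840°.
cos H₀ = −tan(+16.2°) tan(+13.840°) = -0.0716, H₀ = 1.6424 rad.
Bracket: H₀ sin φ sin δ + cos φ cos δ sin H₀ = 1.6424×0.27899×0.23920 + 0.96029×0.97097×0.99744 = 0.109605 + 0.930026 = 1.039631.
Q̄ = (S₀/π) × [bracket] = (2660/π) × 1.039631 = 880.26 W/m².
— Configuration B (φ=+16.2°):
cos H₀ = −tan(+16.2°) tan(+10.500°) = -0.0538, H₀ = 1.6247 rad.
Bracket: H₀ sin φ sin δ + cos φ cos δ sin H₀ = 1.6247×0.27899×0.18224 + 0.96029×0.98325×0.99855 = 0.082605 + 0.942836 = 1.025441.
Q̄ = (S₀/π) × [bracket] = (2660/π) × 1.025441 = 868.25 W/m².
Ratio Q̄_A / Q̄_B = 880.26 / 868.25 = 1.014.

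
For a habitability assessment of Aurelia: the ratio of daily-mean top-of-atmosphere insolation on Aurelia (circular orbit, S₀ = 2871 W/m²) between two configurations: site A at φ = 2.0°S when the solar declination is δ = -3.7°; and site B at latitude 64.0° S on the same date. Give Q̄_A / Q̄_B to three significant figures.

Q̄_A / Q̄_B ≈ 1.88

— Configuration A (φ=-2.0°):
cos H₀ = −tan(-2.0°) tan(-3.700°) = -0.0023, H₀ = 1.5731 rad.
Bracket: H₀ sin φ sin δ + cos φ cos δ sin H₀ = 1.5731×-0.03490×-0.06453 + 0.99939×0.99792×1.00000 = 0.003543 + 0.997311 = 1.000854.
Q̄ = (S₀/π) × [bracket] = (2871/π) × 1.000854 = 914.65 W/m².
— Configuration B (φ=-64.0°):
cos H₀ = −tan(-64.0°) tan(-3.700°) = -0.1326, H₀ = 1.7038 rad.
Bracket: H₀ sin φ sin δ + cos φ cos δ sin H₀ = 1.7038×-0.89879×-0.06453 + 0.43837×0.99792×0.99117 = 0.098819 + 0.433595 = 0.532414.
Q̄ = (S₀/π) × [bracket] = (2871/π) × 0.532414 = 486.56 W/m².
Ratio Q̄_A / Q̄_B = 914.65 / 486.56 = 1.880.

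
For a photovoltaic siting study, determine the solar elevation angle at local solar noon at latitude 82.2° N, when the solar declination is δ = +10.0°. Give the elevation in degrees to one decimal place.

17.8°

At local noon the hour angle is zero, so the zenith angle equals |ϕ − δ| = |+82.2° − (+10.000°)| = 72.200°.
Elevation = 90° − 72.200° = 17.8°.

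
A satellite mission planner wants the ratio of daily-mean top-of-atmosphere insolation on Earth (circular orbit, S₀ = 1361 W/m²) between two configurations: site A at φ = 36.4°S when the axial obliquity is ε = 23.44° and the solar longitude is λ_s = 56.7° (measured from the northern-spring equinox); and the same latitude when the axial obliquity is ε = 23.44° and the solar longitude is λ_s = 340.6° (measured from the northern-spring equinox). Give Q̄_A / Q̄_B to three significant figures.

Q̄_A / Q̄_B ≈ 0.514

— Configuration A (φ=-36.4°):
Solar declination: sin δ = sin ε · sin λ_s = sin 23.44° × sin 56.7° = 0.33247, so δ = +19.419°.
cos H₀ = −tan(-36.4°) tan(+19.419°) = 0.2599, H₀ = 1.3079 rad.
Bracket: H₀ sin φ sin δ + cos φ cos δ sin H₀ = 1.3079×-0.59342×0.33247 + 0.80489×0.94311×0.96563 = -0.258041 + 0.733010 = 0.474969.
Q̄ = (S₀/π) × [bracket] = (1361/π) × 0.474969 = 205.77 W/m².
— Configuration B (φ=-36.4°):
Solar declination: sin δ = sin ε · sin λ_s = sin 23.44° × sin 340.6° = -0.13213, so δ = -7.593°.
cos H₀ = −tan(-36.4°) tan(-7.593°) = -0.0983, H₀ = 1.6692 rad.
Bracket: H₀ sin φ sin δ + cos φ cos δ sin H₀ = 1.6692×-0.59342×-0.13213 + 0.80489×0.99123×0.99516 = 0.130880 + 0.793970 = 0.924850.
Q̄ = (S₀/π) × [bracket] = (1361/π) × 0.924850 = 400.66 W/m².
Ratio Q̄_A / Q̄_B = 205.77 / 400.66 = 0.5136.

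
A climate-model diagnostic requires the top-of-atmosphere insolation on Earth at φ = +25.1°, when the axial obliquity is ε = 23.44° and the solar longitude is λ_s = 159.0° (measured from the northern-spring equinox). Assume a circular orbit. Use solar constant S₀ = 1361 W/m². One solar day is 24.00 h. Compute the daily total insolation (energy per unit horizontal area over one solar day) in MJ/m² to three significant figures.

Solar declination: sin δ = sin ε · sin λ_s = sin 23.44° × sin 159.0° = 0.14255, so δ = +8.196°.
cos H₀ = −tan(+25.1°) tan(+8.196°) = -0.0675, H₀ = 1.6383 rad.
Bracket: H₀ sin φ sin δ + cos φ cos δ sin H₀ = 1.6383×0.42420×0.14255 + 0.90557×0.98979×0.99772 = 0.099068 + 0.894281 = 0.993349.
Q̄ = (S₀/π) × [bracket] = (1361/π) × 0.993349 = 430.34 W/m².
Daily total = Q̄ × 24.00 h × 3600 s/h = 430.34 × 24.00 × 3600 / 10⁶ = 37.18 MJ/m².

37.2 MJ/m²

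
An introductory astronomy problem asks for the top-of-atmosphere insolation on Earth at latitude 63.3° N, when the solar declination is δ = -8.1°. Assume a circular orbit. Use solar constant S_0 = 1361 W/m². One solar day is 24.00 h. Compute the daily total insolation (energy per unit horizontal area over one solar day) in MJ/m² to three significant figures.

9.92 MJ/m²

cos h₀ = −tan(+63.3°) tan(-8.100°) = 0.2830, h₀ = 1.2839 rad.
Bracket: h₀ sin ϕ sin δ + cos ϕ cos δ sin h₀ = 1.2839×0.89337×-0.14090 + 0.44932×0.99002×0.95913 = -0.161612 + 0.426655 = 0.265043.
Q̄ = (S_0/π) × [bracket] = (1361/π) × 0.265043 = 114.82 W/m².
Daily total = Q̄ × 24.00 h × 3600 s/h = 114.82 × 24.00 × 3600 / 10⁶ = 9.920 MJ/m².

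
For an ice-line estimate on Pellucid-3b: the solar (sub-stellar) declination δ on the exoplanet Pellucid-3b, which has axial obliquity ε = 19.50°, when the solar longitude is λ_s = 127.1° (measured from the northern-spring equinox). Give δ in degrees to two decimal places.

sin δ = sin ε · sin λ_s = sin 19.50° × sin 127.1° = 0.266239.
δ = arcsin(0.266239) = +15.44°.

δ = +15.44°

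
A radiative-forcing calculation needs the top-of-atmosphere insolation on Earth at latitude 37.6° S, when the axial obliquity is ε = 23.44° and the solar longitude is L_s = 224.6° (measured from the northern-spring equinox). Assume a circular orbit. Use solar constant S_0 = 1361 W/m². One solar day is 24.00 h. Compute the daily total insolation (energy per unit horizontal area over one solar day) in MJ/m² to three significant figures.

Solar declination: sin δ = sin ε · sin L_s = sin 23.44° × sin 224.6° = -0.27931, so δ = -16.219°.
cos h₀ = −tan(-37.6°) tan(-16.219°) = -0.2240, h₀ = 1.7967 rad.
Bracket: h₀ sin ϕ sin δ + cos ϕ cos δ sin h₀ = 1.7967×-0.61015×-0.27931 + 0.79229×0.96020×0.97459 = 0.306195 + 0.741426 = 1.047621.
Q̄ = (S_0/π) × [bracket] = (1361/π) × 1.047621 = 453.85 W/m².
Daily total = Q̄ × 24.00 h × 3600 s/h = 453.85 × 24.00 × 3600 / 10⁶ = 39.21 MJ/m².

39.2 MJ/m²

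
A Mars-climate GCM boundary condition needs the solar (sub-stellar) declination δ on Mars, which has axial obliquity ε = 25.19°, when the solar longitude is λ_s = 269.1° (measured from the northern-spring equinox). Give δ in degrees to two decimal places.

δ = -25.19°

sin δ = sin ε · sin λ_s = sin 25.19° × sin 269.1° = -0.425569.
δ = arcsin(-0.425569) = -25.19°.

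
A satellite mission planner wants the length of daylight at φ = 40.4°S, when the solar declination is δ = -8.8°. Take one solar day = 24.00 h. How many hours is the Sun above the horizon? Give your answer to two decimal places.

cos H₀ = −tan φ · tan δ = −tan(-40.4°) × tan(-8.800°) = -0.1318, so H₀ = 1.7029 rad = 97.57°.
Daylight = 2H₀/(2π) × 24.00 h = (1.7029/π) × 24.00 = 13.01 h.

13.01 h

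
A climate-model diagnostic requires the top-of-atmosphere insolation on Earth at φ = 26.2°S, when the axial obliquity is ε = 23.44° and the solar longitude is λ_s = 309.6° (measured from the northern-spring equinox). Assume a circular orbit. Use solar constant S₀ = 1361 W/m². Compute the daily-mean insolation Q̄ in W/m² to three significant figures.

Q̄ ≈ 467 W/m²

Solar declination: sin δ = sin ε · sin λ_s = sin 23.44° × sin 309.6° = -0.30650, so δ = -17.849°.
cos H₀ = −tan(-26.2°) tan(-17.849°) = -0.1584, H₀ = 1.7299 rad.
Bracket: H₀ sin φ sin δ + cos φ cos δ sin H₀ = 1.7299×-0.44151×-0.30650 + 0.89726×0.95187×0.98737 = 0.234095 + 0.843288 = 1.077383.
Q̄ = (S₀/π) × [bracket] = (1361/π) × 1.077383 = 466.7 W/m².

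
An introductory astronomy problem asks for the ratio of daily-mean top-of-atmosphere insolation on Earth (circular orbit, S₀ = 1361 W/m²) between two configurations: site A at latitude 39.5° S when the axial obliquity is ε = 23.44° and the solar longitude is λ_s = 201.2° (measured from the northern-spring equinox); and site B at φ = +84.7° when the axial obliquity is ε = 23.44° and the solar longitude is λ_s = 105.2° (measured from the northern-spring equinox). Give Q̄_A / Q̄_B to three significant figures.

— Configuration A (φ=-39.5°):
Solar declination: sin δ = sin ε · sin λ_s = sin 23.44° × sin 201.2° = -0.14385, so δ = -8.271°.
cos H₀ = −tan(-39.5°) tan(-8.271°) = -0.1198, H₀ = 1.6909 rad.
Bracket: H₀ sin φ sin δ + cos φ cos δ sin H₀ = 1.6909×-0.63608×-0.14385 + 0.77162×0.98960×0.99279 = 0.154718 + 0.758090 = 0.912808.
Q̄ = (S₀/π) × [bracket] = (1361/π) × 0.912808 = 395.45 W/m².
— Configuration B (φ=+84.7°):
Solar declination: sin δ = sin ε · sin λ_s = sin 23.44° × sin 105.2° = 0.38387, so δ = +22.574°.
cos H₀ = −tan(+84.7°) tan(+22.574°) = -4.4814 ≤ −1 ⇒ polar day, H₀ = π.
Bracket: H₀ sin φ sin δ + cos φ cos δ sin H₀ = 3.1416×0.99572×0.38387 + 0.09237×0.92339×0.00000 = 1.200804 + 0.000000 = 1.200804.
Q̄ = (S₀/π) × [bracket] = (1361/π) × 1.200804 = 520.21 W/m².
Ratio Q̄_A / Q̄_B = 395.45 / 520.21 = 0.7602.

Q̄_A / Q̄_B ≈ 0.760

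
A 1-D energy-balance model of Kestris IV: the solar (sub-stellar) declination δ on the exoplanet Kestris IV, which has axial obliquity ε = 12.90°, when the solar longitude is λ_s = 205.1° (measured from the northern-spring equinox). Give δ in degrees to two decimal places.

δ = -5.43°

sin δ = sin ε · sin λ_s = sin 12.90° × sin 205.1° = -0.094703.
δ = arcsin(-0.094703) = -5.43°.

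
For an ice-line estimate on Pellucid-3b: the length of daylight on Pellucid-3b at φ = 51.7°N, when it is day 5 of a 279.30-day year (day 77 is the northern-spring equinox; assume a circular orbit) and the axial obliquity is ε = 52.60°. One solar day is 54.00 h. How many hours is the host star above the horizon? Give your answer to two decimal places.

Solar longitude: λ_s = 360° × (5 − 77)/279.30 = -92.803°, i.e. -92.803° + 360° = 267.197°.
sin δ = sin 52.60° × sin 267.197° = -0.79346, so δ = -52.510°.
cos H₀ = −tan φ · tan δ = 1.6508 ≥ 1, so the host star never rises (polar night) and H₀ = 0.
Daylight = 2H₀/(2π) × 54.00 h = (0.0000/π) × 54.00 = 0.00 h.

0.00 h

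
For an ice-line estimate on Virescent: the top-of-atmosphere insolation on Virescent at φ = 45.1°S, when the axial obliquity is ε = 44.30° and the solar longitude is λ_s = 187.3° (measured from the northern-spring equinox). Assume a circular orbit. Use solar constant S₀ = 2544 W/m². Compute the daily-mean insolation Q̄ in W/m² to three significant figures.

Solar declination: sin δ = sin ε · sin λ_s = sin 44.30° × sin 187.3° = -0.08874, so δ = -5.091°.
cos H₀ = −tan(-45.1°) tan(-5.091°) = -0.0894, H₀ = 1.6603 rad.
Bracket: H₀ sin φ sin δ + cos φ cos δ sin H₀ = 1.6603×-0.70834×-0.08874 + 0.70587×0.99605×0.99600 = 0.104363 + 0.700269 = 0.804632.
Q̄ = (S₀/π) × [bracket] = (2544/π) × 0.804632 = 651.6 W/m².

Q̄ ≈ 652 W/m²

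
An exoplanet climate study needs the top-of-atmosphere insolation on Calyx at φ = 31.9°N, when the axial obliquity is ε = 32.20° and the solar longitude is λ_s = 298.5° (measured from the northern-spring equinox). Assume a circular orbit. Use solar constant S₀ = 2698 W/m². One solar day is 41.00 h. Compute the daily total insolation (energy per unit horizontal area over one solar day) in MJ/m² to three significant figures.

51.0 MJ/m²

Solar declination: sin δ = sin ε · sin λ_s = sin 32.20° × sin 298.5° = -0.46830, so δ = -27.924°.
cos H₀ = −tan(+31.9°) tan(-27.924°) = 0.3299, H₀ = 1.2346 rad.
Bracket: H₀ sin φ sin δ + cos φ cos δ sin H₀ = 1.2346×0.52844×-0.46830 + 0.84897×0.88357×0.94402 = -0.305525 + 0.708132 = 0.402607.
Q̄ = (S₀/π) × [bracket] = (2698/π) × 0.402607 = 345.76 W/m².
Daily total = Q̄ × 41.00 h × 3600 s/h = 345.76 × 41.00 × 3600 / 10⁶ = 51.03 MJ/m².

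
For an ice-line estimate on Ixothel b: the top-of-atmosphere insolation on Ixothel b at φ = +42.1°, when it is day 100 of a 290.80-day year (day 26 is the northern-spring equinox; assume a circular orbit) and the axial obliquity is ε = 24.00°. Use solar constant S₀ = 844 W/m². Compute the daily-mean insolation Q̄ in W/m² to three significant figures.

Solar longitude: λ_s = 360° × (100 − 26)/290.80 = 91.609°.
sin δ = sin 24.00° × sin 91.609° = 0.40658, so δ = +23.990°.
cos H₀ = −tan(+42.1°) tan(+23.990°) = -0.4021, H₀ = 1.9846 rad.
Bracket: H₀ sin φ sin δ + cos φ cos δ sin H₀ = 1.9846×0.67043×0.40658 + 0.74198×0.91362×0.91559 = 0.540969 + 0.620667 = 1.161636.
Q̄ = (S₀/π) × [bracket] = (844/π) × 1.161636 = 312.1 W/m².

Q̄ ≈ 312 W/m²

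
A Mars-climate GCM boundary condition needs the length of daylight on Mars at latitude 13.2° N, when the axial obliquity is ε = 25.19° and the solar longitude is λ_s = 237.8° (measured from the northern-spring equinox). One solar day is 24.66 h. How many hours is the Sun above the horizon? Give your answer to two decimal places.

11.62 h

Solar declination: sin δ = sin ε · sin λ_s = sin 25.19° × sin 237.8° = -0.36016, so δ = -21.110°.
cos H₀ = −tan φ · tan δ = −tan(+13.2°) × tan(-21.110°) = 0.0906, so H₀ = 1.4801 rad = 84.80°.
Daylight = 2H₀/(2π) × 24.66 h = (1.4801/π) × 24.66 = 11.62 h.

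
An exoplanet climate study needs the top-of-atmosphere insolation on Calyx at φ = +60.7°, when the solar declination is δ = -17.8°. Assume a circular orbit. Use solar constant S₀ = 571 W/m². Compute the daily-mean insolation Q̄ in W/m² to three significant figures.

cos H₀ = −tan(+60.7°) tan(-17.800°) = 0.5721, H₀ = 0.9617 rad.
Bracket: H₀ sin φ sin δ + cos φ cos δ sin H₀ = 0.9617×0.87207×-0.30570 + 0.48938×0.95213×0.82016 = -0.256381 + 0.382156 = 0.125775.
Q̄ = (S₀/π) × [bracket] = (571/π) × 0.125775 = 22.86 W/m².

Q̄ ≈ 22.9 W/m²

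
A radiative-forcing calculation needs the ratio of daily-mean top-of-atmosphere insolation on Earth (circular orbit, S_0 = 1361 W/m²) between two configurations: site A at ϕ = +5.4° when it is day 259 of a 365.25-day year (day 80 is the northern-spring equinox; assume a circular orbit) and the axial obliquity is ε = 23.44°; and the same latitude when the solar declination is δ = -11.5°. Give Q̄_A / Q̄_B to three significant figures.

Q̄_A / Q̄_B ≈ 1.06

— Configuration A (ϕ=+5.4°):
Solar longitude: L_s = 360° × (259 − 80)/365.25 = 176.427°.
sin δ = sin 23.44° × sin 176.427° = 0.02479, so δ = +1.420°.
cos h₀ = −tan(+5.4°) tan(+1.420°) = -0.0023, h₀ = 1.5731 rad.
Bracket: h₀ sin ϕ sin δ + cos ϕ cos δ sin h₀ = 1.5731×0.09411×0.02479 + 0.99556×0.99969×1.00000 = 0.003670 + 0.995251 = 0.998921.
Q̄ = (S_0/π) × [bracket] = (1361/π) × 0.998921 = 432.75 W/m².
— Configuration B (ϕ=+5.4°):
cos h₀ = −tan(+5.4°) tan(-11.500°) = 0.0192, h₀ = 1.5516 rad.
Bracket: h₀ sin ϕ sin δ + cos ϕ cos δ sin h₀ = 1.5516×0.09411×-0.19937 + 0.99556×0.97992×0.99982 = -0.029112 + 0.975394 = 0.946282.
Q̄ = (S_0/π) × [bracket] = (1361/π) × 0.946282 = 409.95 W/m².
Ratio Q̄_A / Q̄_B = 432.75 / 409.95 = 1.056.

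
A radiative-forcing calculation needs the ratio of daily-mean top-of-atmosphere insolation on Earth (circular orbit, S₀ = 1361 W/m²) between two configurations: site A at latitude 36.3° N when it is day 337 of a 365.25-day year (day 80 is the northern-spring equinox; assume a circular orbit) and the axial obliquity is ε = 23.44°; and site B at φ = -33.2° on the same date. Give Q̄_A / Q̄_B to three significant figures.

— Configuration A (φ=+36.3°):
Solar longitude: λ_s = 360° × (337 − 80)/365.25 = 253.306°.
sin δ = sin 23.44° × sin 253.306° = -0.38102, so δ = -22.397°.
cos H₀ = −tan(+36.3°) tan(-22.397°) = 0.3027, H₀ = 1.2632 rad.
Bracket: H₀ sin φ sin δ + cos φ cos δ sin H₀ = 1.2632×0.59201×-0.38102 + 0.80593×0.92457×0.95308 = -0.284937 + 0.710177 = 0.425240.
Q̄ = (S₀/π) × [bracket] = (1361/π) × 0.425240 = 184.22 W/m².
— Configuration B (φ=-33.2°):
cos H₀ = −tan(-33.2°) tan(-22.397°) = -0.2697, H₀ = 1.8439 rad.
Bracket: H₀ sin φ sin δ + cos φ cos δ sin H₀ = 1.8439×-0.54756×-0.38102 + 0.83676×0.92457×0.96295 = 0.384695 + 0.744980 = 1.129675.
Q̄ = (S₀/π) × [bracket] = (1361/π) × 1.129675 = 489.40 W/m².
Ratio Q̄_A / Q̄_B = 184.22 / 489.40 = 0.3764.

Q̄_A / Q̄_B ≈ 0.376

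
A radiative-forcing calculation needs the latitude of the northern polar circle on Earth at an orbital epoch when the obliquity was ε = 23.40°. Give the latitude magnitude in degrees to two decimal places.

66.60°

The polar circle is the lowest latitude that experiences at least one full rotation of continuous daylight at the northern-summer solstice; it lies at |φ| = 90° − ε = 90° − 23.40° = 66.60°.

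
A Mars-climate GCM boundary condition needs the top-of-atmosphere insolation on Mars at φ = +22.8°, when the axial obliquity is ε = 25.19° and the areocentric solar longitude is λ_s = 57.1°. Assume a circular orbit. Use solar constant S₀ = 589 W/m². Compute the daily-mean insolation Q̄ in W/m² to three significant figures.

sin δ = sin 25.19° × sin 57.1° = 0.35736, so δ = +20.938°.
cos H₀ = −tan(+22.8°) tan(+20.938°) = -0.1608, H₀ = 1.7323 rad.
Bracket: H₀ sin φ sin δ + cos φ cos δ sin H₀ = 1.7323×0.38752×0.35736 + 0.92186×0.93397×0.98698 = 0.239896 + 0.849779 = 1.089675.
Q̄ = (S₀/π) × [bracket] = (589/π) × 1.089675 = 204.3 W/m².

Q̄ ≈ 204 W/m²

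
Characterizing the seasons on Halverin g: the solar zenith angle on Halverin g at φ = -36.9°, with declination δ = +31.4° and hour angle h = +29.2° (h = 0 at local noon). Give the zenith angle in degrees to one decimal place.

θ_z = 73.6°

cos θ_z = sin φ sin δ + cos φ cos δ cos h = -0.312825 + 0.595832 = 0.283007.
θ_z = arccos(0.283007) = 73.6°.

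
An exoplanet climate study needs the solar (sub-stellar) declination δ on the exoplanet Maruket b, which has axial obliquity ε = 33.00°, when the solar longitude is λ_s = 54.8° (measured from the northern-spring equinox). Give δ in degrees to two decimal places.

sin δ = sin ε · sin λ_s = sin 33.00° × sin 54.8° = 0.445049.
δ = arcsin(0.445049) = +26.43°.

δ = +26.43°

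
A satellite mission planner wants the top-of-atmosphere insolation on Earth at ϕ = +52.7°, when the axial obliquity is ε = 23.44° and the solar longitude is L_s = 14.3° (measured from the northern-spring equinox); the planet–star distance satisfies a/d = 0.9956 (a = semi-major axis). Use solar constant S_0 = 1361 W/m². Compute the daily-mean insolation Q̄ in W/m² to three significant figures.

Q̄ ≈ 314 W/m²

Solar declination: sin δ = sin ε · sin L_s = sin 23.44° × sin 14.3° = 0.09825, so δ = +5.639°.
cos h₀ = −tan(+52.7°) tan(+5.639°) = -0.1296, h₀ = 1.7008 rad.
Bracket: h₀ sin ϕ sin δ + cos ϕ cos δ sin h₀ = 1.7008×0.79547×0.09825 + 0.60599×0.99516×0.99157 = 0.132926 + 0.597973 = 0.730899.
Inverse-square distance factor (a/d)² = 0.9956² = 0.991219.
Q̄ = (S_0/π) × 0.991219 × [bracket] = (1361/π) × 0.991219 × 0.730899 = 313.9 W/m².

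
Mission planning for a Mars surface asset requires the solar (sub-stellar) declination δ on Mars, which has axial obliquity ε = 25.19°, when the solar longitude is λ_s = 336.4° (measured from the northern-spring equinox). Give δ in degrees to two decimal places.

sin δ = sin ε · sin λ_s = sin 25.19° × sin 336.4° = -0.170397.
δ = arcsin(-0.170397) = -9.81°.

δ = -9.81°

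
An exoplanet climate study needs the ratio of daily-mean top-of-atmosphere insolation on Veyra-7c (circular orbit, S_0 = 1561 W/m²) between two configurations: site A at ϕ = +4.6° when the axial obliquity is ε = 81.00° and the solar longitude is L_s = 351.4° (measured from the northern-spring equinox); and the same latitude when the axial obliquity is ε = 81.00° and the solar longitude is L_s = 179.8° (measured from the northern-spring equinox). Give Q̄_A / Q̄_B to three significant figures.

— Configuration A (ϕ=+4.6°):
Solar declination: sin δ = sin ε · sin L_s = sin 81.00° × sin 351.4° = -0.14769, so δ = -8.493°.
cos h₀ = −tan(+4.6°) tan(-8.493°) = 0.0120, h₀ = 1.5588 rad.
Bracket: h₀ sin ϕ sin δ + cos ϕ cos δ sin h₀ = 1.5588×0.08020×-0.14769 + 0.99678×0.98903×0.99993 = -0.018464 + 0.985776 = 0.967312.
Q̄ = (S_0/π) × [bracket] = (1561/π) × 0.967312 = 480.64 W/m².
— Configuration B (ϕ=+4.6°):
Solar declination: sin δ = sin ε · sin L_s = sin 81.00° × sin 179.8° = 0.00345, so δ = +0.198°.
cos h₀ = −tan(+4.6°) tan(+0.198°) = -0.0003, h₀ = 1.5711 rad.
Bracket: h₀ sin ϕ sin δ + cos ϕ cos δ sin h₀ = 1.5711×0.08020×0.00345 + 0.99678×0.99999×1.00000 = 0.000435 + 0.996770 = 0.997205.
Q̄ = (S_0/π) × [bracket] = (1561/π) × 0.997205 = 495.49 W/m².
Ratio Q̄_A / Q̄_B = 480.64 / 495.49 = 0.9700.

Q̄_A / Q̄_B ≈ 0.970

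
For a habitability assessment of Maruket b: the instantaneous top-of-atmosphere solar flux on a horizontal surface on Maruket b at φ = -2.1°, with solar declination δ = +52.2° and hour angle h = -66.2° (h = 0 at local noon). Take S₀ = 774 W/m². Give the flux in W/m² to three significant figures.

169 W/m²

cos θ_z = sin φ sin δ + cos φ cos δ cos h = -0.028954 + 0.247170 = 0.218216.
Flux = S₀ · cos θ_z = 774 × 0.218216 = 168.9 W/m².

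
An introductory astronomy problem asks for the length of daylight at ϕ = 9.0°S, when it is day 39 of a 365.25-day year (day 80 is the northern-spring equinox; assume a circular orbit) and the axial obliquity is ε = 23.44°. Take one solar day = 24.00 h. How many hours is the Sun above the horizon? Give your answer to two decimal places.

12.32 h

Solar longitude: L_s = 360° × (39 − 80)/365.25 = -40.411°, i.e. -40.411° + 360° = 319.589°.
sin δ = sin 23.44° × sin 319.589° = -0.25787, so δ = -14.944°.
cos h₀ = −tan ϕ · tan δ = −tan(-9.0°) × tan(-14.944°) = -0.0423, so h₀ = 1.6131 rad = 92.42°.
Daylight = 2h₀/(2π) × 24.00 h = (1.6131/π) × 24.00 = 12.32 h.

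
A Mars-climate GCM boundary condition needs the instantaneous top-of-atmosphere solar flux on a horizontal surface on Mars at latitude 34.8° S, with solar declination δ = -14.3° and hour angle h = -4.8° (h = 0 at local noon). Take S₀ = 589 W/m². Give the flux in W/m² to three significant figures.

550 W/m²

cos θ_z = sin φ sin δ + cos φ cos δ cos h = 0.140966 + 0.792916 = 0.933882.
Flux = S₀ · cos θ_z = 589 × 0.933882 = 550.1 W/m².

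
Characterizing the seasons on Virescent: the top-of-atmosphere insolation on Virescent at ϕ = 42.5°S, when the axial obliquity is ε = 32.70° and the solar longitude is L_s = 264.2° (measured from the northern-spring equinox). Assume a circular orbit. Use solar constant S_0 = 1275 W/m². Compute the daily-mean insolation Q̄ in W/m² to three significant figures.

Q̄ ≈ 528 W/m²

Solar declination: sin δ = sin ε · sin L_s = sin 32.70° × sin 264.2° = -0.53747, so δ = -32.512°.
cos h₀ = −tan(-42.5°) tan(-32.512°) = -0.5840, h₀ = 2.1945 rad.
Bracket: h₀ sin ϕ sin δ + cos ϕ cos δ sin h₀ = 2.1945×-0.67559×-0.53747 + 0.73728×0.84328×0.81173 = 0.796843 + 0.504680 = 1.301523.
Q̄ = (S_0/π) × [bracket] = (1275/π) × 1.301523 = 528.2 W/m².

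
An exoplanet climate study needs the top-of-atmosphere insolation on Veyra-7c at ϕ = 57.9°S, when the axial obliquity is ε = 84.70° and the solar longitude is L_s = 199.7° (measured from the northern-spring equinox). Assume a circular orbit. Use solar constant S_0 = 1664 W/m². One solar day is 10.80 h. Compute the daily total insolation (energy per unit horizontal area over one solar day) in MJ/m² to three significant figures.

21.2 MJ/m²

Solar declination: sin δ = sin ε · sin L_s = sin 84.70° × sin 199.7° = -0.33565, so δ = -19.612°.
cos h₀ = −tan(-57.9°) tan(-19.612°) = -0.5680, h₀ = 2.1749 rad.
Bracket: h₀ sin ϕ sin δ + cos ϕ cos δ sin h₀ = 2.1749×-0.84712×-0.33565 + 0.53140×0.94199×0.82301 = 0.618402 + 0.411977 = 1.030379.
Q̄ = (S_0/π) × [bracket] = (1664/π) × 1.030379 = 545.76 W/m².
Daily total = Q̄ × 10.80 h × 3600 s/h = 545.76 × 10.80 × 3600 / 10⁶ = 21.22 MJ/m².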